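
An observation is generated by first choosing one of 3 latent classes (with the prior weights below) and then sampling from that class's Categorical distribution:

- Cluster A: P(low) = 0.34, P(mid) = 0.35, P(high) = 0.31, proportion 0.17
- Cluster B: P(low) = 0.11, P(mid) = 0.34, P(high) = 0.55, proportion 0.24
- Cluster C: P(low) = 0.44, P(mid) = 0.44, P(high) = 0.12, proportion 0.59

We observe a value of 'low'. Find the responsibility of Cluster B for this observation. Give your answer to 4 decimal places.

0.0768

Posterior ∝ prior × likelihood, so P(k | x) ∝ w_k f_k(x); normalise over all components.
Evaluate each component's likelihood at the observed value:
  p_A = 0.34
  p_B = 0.11
  p_C = 0.44
Multiply by the mixture weights:
  w_A·p_A = 0.17 × 0.34 = 0.0578
  w_B·p_B = 0.24 × 0.11 = 0.0264
  w_C·p_C = 0.59 × 0.44 = 0.2596
Sum: 0.0578 + 0.0264 + 0.2596 = 0.3438
Responsibility of Cluster B: 0.0264 / 0.3438 ≈ 0.0768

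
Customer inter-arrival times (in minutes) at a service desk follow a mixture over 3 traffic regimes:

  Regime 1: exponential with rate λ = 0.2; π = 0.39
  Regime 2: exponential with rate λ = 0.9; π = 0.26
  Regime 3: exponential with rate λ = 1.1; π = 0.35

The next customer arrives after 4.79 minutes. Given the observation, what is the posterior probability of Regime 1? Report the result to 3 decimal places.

0.854

Posterior ∝ prior × likelihood, so P(k | x) ∝ π_k f_k(x); normalise over all components.
Evaluate each component's likelihood at the observed value:
  L_1 = 0.0767319
  L_2 = 0.0120781
  L_3 = 0.00566363
Prior × likelihood for each component:
  π_1·L_1 = 0.39 × 0.0767319 = 0.0299254
  π_2·L_2 = 0.26 × 0.0120781 = 0.00314031
  π_3·L_3 = 0.35 × 0.00566363 = 0.00198227
Denominator: 0.0299254 + 0.00314031 + 0.00198227 = 0.035048
So the posterior for Regime 1 is 0.0299254 / 0.035048 ≈ 0.854.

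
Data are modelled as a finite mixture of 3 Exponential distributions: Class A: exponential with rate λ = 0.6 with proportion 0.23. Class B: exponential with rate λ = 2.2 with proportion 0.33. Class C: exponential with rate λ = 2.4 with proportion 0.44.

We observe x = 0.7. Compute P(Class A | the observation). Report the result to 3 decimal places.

0.205

Posterior ∝ prior × likelihood, so P(k | x) ∝ π_k f_k(x); normalise over all components.
Exponential densities:
  L_A = 0.394228
  L_B = 0.471638
  L_C = 0.447298
Weight by the priors:
  π_A·L_A = 0.23 × 0.394228 = 0.0906725
  π_B·L_B = 0.33 × 0.471638 = 0.155641
  π_C·L_C = 0.44 × 0.447298 = 0.196811
Sum: 0.0906725 + 0.155641 + 0.196811 = 0.443124
P(Class A | x) = 0.0906725 / 0.443124 ≈ 0.205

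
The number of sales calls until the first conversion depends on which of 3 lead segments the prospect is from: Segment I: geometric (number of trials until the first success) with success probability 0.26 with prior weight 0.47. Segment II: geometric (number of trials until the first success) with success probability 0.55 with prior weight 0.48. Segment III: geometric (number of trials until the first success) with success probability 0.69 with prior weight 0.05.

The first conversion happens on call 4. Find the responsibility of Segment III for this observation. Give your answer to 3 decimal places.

0.014

P(component k | x) = P(Z=k)·f_k(x) / marginal(x), where marginal(x) = Σ_j P(Z=j)·f_j(x).
Component likelihoods at x = 4:
  f_I = 0.105358
  f_II = 0.0501187
  f_III = 0.0205558
Multiply by the mixture weights:
  P(Z=I)·f_I = 0.47 × 0.105358 = 0.0495184
  P(Z=II)·f_II = 0.48 × 0.0501187 = 0.024057
  P(Z=III)·f_III = 0.05 × 0.0205558 = 0.00102779
Denominator: 0.0495184 + 0.024057 + 0.00102779 = 0.0746032
P(Segment III | the observation) ≈ 0.014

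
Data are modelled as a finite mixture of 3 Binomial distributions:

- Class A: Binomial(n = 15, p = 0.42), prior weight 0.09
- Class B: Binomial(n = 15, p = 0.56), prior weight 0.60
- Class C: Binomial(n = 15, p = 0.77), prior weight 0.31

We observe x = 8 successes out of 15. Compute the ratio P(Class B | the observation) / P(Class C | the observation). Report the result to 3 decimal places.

Since P(k|x) ∝ π_k f_k(x), the posterior odds are π_i f_i(x) / (π_j f_j(x)).
Evaluate each component's likelihood at the observed value:
  L_A = C(15,8)·0.42^8·0.58^7 = 6435·0.000968265·0.0220798 = 0.137575
  L_B = C(15,8)·0.56^8·0.44^7 = 6435·0.00967173·0.00319278 = 0.198711
  L_C = C(15,8)·0.77^8·0.23^7 = 6435·0.123574·3.40483e-05 = 0.027075
0.119226 / 0.00839326 ≈ 14.205

14.205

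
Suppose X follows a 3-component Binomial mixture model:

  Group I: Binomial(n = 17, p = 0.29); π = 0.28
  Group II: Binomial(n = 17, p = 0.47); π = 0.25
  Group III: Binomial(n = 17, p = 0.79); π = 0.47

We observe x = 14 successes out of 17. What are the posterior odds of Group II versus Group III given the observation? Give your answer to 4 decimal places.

0.0060

The posterior odds equal the prior odds times the likelihood ratio: (w_i/w_j)·(f_i(x)/f_j(x)).
Evaluate each component's likelihood at the observed value:
  p_I = C(17,14)·0.29^14·0.71^3 = 680·2.97558e-08·0.357911 = 7.24196e-06
  p_II = C(17,14)·0.47^14·0.53^3 = 680·2.56667e-05·0.148877 = 0.0025984
  p_III = C(17,14)·0.79^14·0.21^3 = 680·0.036879·0.009261 = 0.232245
0.000649601 / 0.109155 ≈ 0.0060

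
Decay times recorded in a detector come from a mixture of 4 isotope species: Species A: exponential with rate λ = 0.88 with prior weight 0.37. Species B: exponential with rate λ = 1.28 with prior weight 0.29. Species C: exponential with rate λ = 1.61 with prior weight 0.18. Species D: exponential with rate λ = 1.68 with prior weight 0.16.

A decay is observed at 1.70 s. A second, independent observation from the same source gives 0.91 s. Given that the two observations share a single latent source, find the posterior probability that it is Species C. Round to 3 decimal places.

P(component k | x) = w_k·f_k(x) / marginal(x), where marginal(x) = Σ_j w_j·f_j(x).
Since both observations come from the same component, the likelihood for component k is f_k(x₁)·f_k(x₂).
  L_A = [0.88·e^(−0.88·1.70) = 0.88·e^(−1.4960) = 0.197142] × [0.395093] = 0.0778893
  L_B = [1.28·e^(−1.28·1.70) = 1.28·e^(−2.1760) = 0.145273] × [0.399341] = 0.0580135
  L_C = [1.61·e^(−1.61·1.70) = 1.61·e^(−2.7370) = 0.104271] × [0.371998] = 0.0387885
  L_D = [1.68·e^(−1.68·1.70) = 1.68·e^(−2.8560) = 0.0965971] × [0.364217] = 0.0351823
Prior × likelihood for each component:
  w_A·L_A = 0.37 × 0.0778893 = 0.028819
  w_B·L_B = 0.29 × 0.0580135 = 0.0168239
  w_C·L_C = 0.18 × 0.0387885 = 0.00698193
  w_D·L_D = 0.16 × 0.0351823 = 0.00562917
Denominator: 0.028819 + 0.0168239 + 0.00698193 + 0.00562917 = 0.058254
Responsibility of Species C: 0.00698193 / 0.058254 ≈ 0.120

0.120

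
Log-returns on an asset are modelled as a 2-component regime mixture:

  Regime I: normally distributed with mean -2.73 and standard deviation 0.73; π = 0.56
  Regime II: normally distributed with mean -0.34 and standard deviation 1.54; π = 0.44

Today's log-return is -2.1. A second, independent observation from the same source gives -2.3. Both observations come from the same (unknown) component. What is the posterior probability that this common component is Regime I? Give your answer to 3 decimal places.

Apply Bayes' rule: the posterior for each component is proportional to its prior times its likelihood at x.
Since both observations come from the same component, the likelihood for component k is f_k(x₁)·f_k(x₂).
  f_I = [0.37658] × [0.459456] = 0.173022
  f_II = [0.134824] × [0.115252] = 0.0155387
Multiply by the mixture weights:
  π_I·f_I = 0.56 × 0.173022 = 0.0968923
  π_II·f_II = 0.44 × 0.0155387 = 0.00683704
Normaliser: 0.0968923 + 0.00683704 = 0.103729
P(Regime I | data) = 0.0968923 / 0.103729 ≈ 0.934

0.934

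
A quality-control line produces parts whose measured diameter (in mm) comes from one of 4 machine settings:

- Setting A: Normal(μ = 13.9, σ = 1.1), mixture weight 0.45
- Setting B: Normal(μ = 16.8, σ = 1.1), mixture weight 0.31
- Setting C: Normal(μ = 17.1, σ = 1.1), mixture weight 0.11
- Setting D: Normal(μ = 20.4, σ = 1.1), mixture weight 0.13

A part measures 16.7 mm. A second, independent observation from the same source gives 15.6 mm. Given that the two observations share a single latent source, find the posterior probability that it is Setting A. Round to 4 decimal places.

P(component k | x) = π_k·f_k(x) / marginal(x), where marginal(x) = Σ_j π_j·f_j(x).
Since both observations come from the same component, the likelihood for component k is f_k(x₁)·f_k(x₂).
  p_A = [(1/(1.1·√(2π)))·exp(−(16.7−13.9)²/(2·1.1²)) = 0.362675·exp(-3.23967) = 0.0142085] × [0.109869] = 0.00156107
  p_B = [(1/(1.1·√(2π)))·exp(−(16.7−16.8)²/(2·1.1²)) = 0.362675·exp(-0.00413) = 0.361179] × [0.20003] = 0.0722465
  p_C = [(1/(1.1·√(2π)))·exp(−(16.7−17.1)²/(2·1.1²)) = 0.362675·exp(-0.06612) = 0.339472] × [0.14313] = 0.0485887
  p_D = [(1/(1.1·√(2π)))·exp(−(16.7−20.4)²/(2·1.1²)) = 0.362675·exp(-5.65702) = 0.00126678] × [2.65917e-05] = 3.3686e-08
Multiply by the mixture weights:
  π_A·p_A = 0.45 × 0.00156107 = 0.000702483
  π_B·p_B = 0.31 × 0.0722465 = 0.0223964
  π_C·p_C = 0.11 × 0.0485887 = 0.00534475
  π_D·p_D = 0.13 × 3.3686e-08 = 4.37918e-09
Sum: 0.000702483 + 0.0223964 + 0.00534475 + 4.37918e-09 = 0.0284437
P(Setting A | x₁, x₂) = 0.000702483 / 0.0284437 ≈ 0.0247

0.0247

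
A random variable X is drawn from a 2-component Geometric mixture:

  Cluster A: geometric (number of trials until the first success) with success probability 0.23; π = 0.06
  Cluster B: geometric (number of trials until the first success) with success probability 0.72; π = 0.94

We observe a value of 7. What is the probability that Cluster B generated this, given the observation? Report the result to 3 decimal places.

0.102

Posterior ∝ prior × likelihood, so P(k | x) ∝ P(Z=k) f_k(x); normalise over all components.
Component likelihoods at x = 7:
  f_A = 0.23·(1−0.23)^6 = 0.23·0.208422 = 0.0479371
  f_B = 0.72·(1−0.72)^6 = 0.72·0.00048189 = 0.000346961
Unnormalised posteriors:
  P(Z=A)·f_A = 0.06 × 0.0479371 = 0.00287623
  P(Z=B)·f_B = 0.94 × 0.000346961 = 0.000326143
Marginal: 0.00287623 + 0.000326143 = 0.00320237
Responsibility of Cluster B: 0.000326143 / 0.00320237 ≈ 0.102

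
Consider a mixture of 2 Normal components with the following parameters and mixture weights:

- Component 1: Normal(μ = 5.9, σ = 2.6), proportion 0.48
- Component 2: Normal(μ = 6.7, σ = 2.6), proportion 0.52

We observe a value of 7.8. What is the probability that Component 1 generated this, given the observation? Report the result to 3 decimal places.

The responsibility of component k is π_k f_k(x) divided by Σ_j π_j f_j(x).
Normal densities:
  f_1 = (1/(2.6·√(2π)))·exp(−(7.8−5.9)²/(2·2.6²)) = 0.153439·exp(-0.26701) = 0.117483
  f_2 = (1/(2.6·√(2π)))·exp(−(7.8−6.7)²/(2·2.6²)) = 0.153439·exp(-0.08950) = 0.140304
Multiply by the mixture weights:
  π_1·f_1 = 0.48 × 0.117483 = 0.0563918
  π_2·f_2 = 0.52 × 0.140304 = 0.0729578
Sum: 0.0563918 + 0.0729578 = 0.12935
Responsibility of Component 1: 0.0563918 / 0.12935 ≈ 0.436

0.436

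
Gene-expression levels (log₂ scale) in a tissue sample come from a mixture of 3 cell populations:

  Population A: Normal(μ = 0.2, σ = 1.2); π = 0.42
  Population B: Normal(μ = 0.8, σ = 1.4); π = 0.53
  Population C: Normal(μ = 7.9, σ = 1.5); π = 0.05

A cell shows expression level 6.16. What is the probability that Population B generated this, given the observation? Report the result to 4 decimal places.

By Bayes' theorem, P(k | x) = w_k f_k(x) / Σ_j w_j f_j(x).
Normal densities:
  p_A = (1/(1.2·√(2π)))·exp(−(6.16−0.2)²/(2·1.2²)) = 0.332452·exp(-12.33389) = 1.46281e-06
  p_B = (1/(1.4·√(2π)))·exp(−(6.16−0.8)²/(2·1.4²)) = 0.284959·exp(-7.32898) = 0.000187002
  p_C = (1/(1.5·√(2π)))·exp(−(6.16−7.9)²/(2·1.5²)) = 0.265962·exp(-0.67280) = 0.135714
Unnormalised posteriors:
  w_A·p_A = 0.42 × 1.46281e-06 = 6.14382e-07
  w_B·p_B = 0.53 × 0.000187002 = 9.91111e-05
  w_C·p_C = 0.05 × 0.135714 = 0.00678571
Sum: 6.14382e-07 + 9.91111e-05 + 0.00678571 = 0.00688544
Responsibility of Population B: 9.91111e-05 / 0.00688544 ≈ 0.0144

0.0144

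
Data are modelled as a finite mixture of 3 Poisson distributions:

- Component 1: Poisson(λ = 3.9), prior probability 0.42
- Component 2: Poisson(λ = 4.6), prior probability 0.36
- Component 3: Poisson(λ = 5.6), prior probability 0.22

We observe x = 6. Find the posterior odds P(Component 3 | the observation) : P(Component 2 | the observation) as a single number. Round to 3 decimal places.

0.732

Posterior odds = (w_i f_i(x)) / (w_j f_j(x)); the normalising sum cancels.
Poisson probabilities:
  L_1 = 0.0989251
  L_2 = 0.13227
  L_3 = 0.158397
Odds = (0.22/0.36) × (0.158397/0.13227) = 0.611111 × 1.19753 ≈ 0.732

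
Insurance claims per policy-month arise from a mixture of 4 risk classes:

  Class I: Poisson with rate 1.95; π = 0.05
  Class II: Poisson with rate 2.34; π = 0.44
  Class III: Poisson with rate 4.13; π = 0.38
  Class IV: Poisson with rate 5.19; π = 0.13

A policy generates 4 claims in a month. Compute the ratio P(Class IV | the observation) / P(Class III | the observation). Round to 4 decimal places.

0.2956

Since P(k|x) ∝ π_k f_k(x), the posterior odds are π_i f_i(x) / (π_j f_j(x)).
Component likelihoods at x = 4 claims:
  p_I = 0.0857142
  p_II = 0.120338
  p_III = 0.194963
  p_IV = 0.16845
0.0218984 / 0.074086 ≈ 0.2956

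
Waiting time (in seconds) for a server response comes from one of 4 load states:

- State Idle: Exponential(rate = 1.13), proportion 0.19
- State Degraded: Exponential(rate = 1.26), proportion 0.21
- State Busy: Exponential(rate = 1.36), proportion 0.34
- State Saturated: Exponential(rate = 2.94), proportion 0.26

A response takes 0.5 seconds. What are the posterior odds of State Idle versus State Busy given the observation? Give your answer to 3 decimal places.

Posterior odds = (w_i f_i(x)) / (w_j f_j(x)); the normalising sum cancels.
Evaluate each component's likelihood at the observed value:
  p_Idle = 0.642247
  p_Degraded = 0.671066
  p_Busy = 0.688999
  p_Saturated = 0.675981
0.122027 / 0.23426 ≈ 0.521

0.521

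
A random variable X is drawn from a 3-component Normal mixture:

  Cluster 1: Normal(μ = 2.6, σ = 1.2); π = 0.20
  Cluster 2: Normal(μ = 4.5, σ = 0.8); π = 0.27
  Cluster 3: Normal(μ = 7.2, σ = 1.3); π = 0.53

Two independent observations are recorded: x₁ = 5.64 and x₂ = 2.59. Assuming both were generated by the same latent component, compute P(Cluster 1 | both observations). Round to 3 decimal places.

0.381

Apply Bayes' rule: the posterior for each component is proportional to its prior times its likelihood at x.
Since both observations come from the same component, the likelihood for component k is f_k(x₁)·f_k(x₂).
  p_1 = [(1/(1.2·√(2π)))·exp(−(5.64−2.6)²/(2·1.2²)) = 0.332452·exp(-3.20889) = 0.0134315] × [0.33244] = 0.00446519
  p_2 = [(1/(0.8·√(2π)))·exp(−(5.64−4.5)²/(2·0.8²)) = 0.498678·exp(-1.01531) = 0.180666] × [0.0288434] = 0.00521102
  p_3 = [(1/(1.3·√(2π)))·exp(−(5.64−7.2)²/(2·1.3²)) = 0.306879·exp(-0.72000) = 0.149374] × [0.000570552] = 8.52256e-05
Weight by the priors:
  π_1·p_1 = 0.20 × 0.00446519 = 0.000893038
  π_2·p_2 = 0.27 × 0.00521102 = 0.00140697
  π_3·p_3 = 0.53 × 8.52256e-05 = 4.51695e-05
Evidence: 0.000893038 + 0.00140697 + 4.51695e-05 = 0.00234518
P(Cluster 1 | data) = 0.000893038 / 0.00234518 ≈ 0.381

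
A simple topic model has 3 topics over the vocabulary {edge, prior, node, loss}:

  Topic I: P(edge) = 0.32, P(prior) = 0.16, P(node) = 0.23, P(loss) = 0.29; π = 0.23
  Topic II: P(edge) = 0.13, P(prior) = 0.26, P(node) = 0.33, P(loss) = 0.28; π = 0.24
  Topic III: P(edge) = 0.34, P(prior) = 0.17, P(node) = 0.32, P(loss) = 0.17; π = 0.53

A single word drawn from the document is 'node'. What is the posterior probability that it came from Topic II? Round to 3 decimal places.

0.263

P(component k | x) = π_k·f_k(x) / marginal(x), where marginal(x) = Σ_j π_j·f_j(x).
Evaluate each component's likelihood at the observed value:
  L_I = 0.23
  L_II = 0.33
  L_III = 0.32
Unnormalised posteriors:
  π_I·L_I = 0.23 × 0.23 = 0.0529
  π_II·L_II = 0.24 × 0.33 = 0.0792
  π_III·L_III = 0.53 × 0.32 = 0.1696
Marginal: 0.0529 + 0.0792 + 0.1696 = 0.3017
P(Topic II | x) = 0.0792 / 0.3017 ≈ 0.263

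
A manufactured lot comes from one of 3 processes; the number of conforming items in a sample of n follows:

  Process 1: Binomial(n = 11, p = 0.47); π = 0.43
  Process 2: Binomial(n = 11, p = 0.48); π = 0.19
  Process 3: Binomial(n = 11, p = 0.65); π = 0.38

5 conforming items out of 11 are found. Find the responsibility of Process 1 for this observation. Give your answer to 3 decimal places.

The responsibility of component k is π_k f_k(x) divided by Σ_j π_j f_j(x).
Evaluate each component's likelihood at the observed value:
  L_1 = C(11,5)·0.47^5·0.53^6 = 462·0.0229345·0.0221644 = 0.234848
  L_2 = C(11,5)·0.48^5·0.52^6 = 462·0.0254804·0.0197706 = 0.232738
  L_3 = C(11,5)·0.65^5·0.35^6 = 462·0.116029·0.00183827 = 0.098541
Prior × likelihood for each component:
  π_1·L_1 = 0.43 × 0.234848 = 0.100985
  π_2·L_2 = 0.19 × 0.232738 = 0.0442203
  π_3·L_3 = 0.38 × 0.098541 = 0.0374456
Denominator: 0.100985 + 0.0442203 + 0.0374456 = 0.18265
Responsibility of Process 1: 0.100985 / 0.18265 ≈ 0.553

0.553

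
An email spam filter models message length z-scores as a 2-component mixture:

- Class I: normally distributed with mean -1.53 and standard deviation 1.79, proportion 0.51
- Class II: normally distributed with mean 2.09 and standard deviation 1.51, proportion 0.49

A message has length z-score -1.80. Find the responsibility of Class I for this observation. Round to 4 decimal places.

0.9600

Apply Bayes' rule: the posterior for each component is proportional to its prior times its likelihood at x.
Normal densities:
  L_I = (1/(1.79·√(2π)))·exp(−(-1.80−-1.53)²/(2·1.79²)) = 0.222873·exp(-0.01138) = 0.220352
  L_II = (1/(1.51·√(2π)))·exp(−(-1.80−2.09)²/(2·1.51²)) = 0.264200·exp(-3.31830) = 0.00956786
Multiply by the mixture weights:
  π_I·L_I = 0.51 × 0.220352 = 0.112379
  π_II·L_II = 0.49 × 0.00956786 = 0.00468825
Marginal: 0.112379 + 0.00468825 = 0.117068
P(Class I | the observation) = 0.112379 / 0.117068 ≈ 0.9600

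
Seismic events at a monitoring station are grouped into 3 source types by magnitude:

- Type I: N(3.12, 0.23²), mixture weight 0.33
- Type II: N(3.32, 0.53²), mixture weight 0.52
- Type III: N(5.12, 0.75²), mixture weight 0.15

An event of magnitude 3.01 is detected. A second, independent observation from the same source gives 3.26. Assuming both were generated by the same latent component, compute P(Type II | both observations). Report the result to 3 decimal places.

0.251

By Bayes' theorem, P(k | x) = P(Z=k) f_k(x) / Σ_j P(Z=j) f_j(x).
Since both observations come from the same component, the likelihood for component k is f_k(x₁)·f_k(x₂).
  p_I = [(1/(0.23·√(2π)))·exp(−(3.01−3.12)²/(2·0.23²)) = 1.734532·exp(-0.11437) = 1.54708] × [1.44121] = 2.22967
  p_II = [(1/(0.53·√(2π)))·exp(−(3.01−3.32)²/(2·0.53²)) = 0.752721·exp(-0.17106) = 0.634373] × [0.747913] = 0.474456
  p_III = [(1/(0.75·√(2π)))·exp(−(3.01−5.12)²/(2·0.75²)) = 0.531923·exp(-3.95742) = 0.0101663] × [0.0245644] = 0.000249729
Multiply by the mixture weights:
  P(Z=I)·p_I = 0.33 × 2.22967 = 0.735791
  P(Z=II)·p_II = 0.52 × 0.474456 = 0.246717
  P(Z=III)·p_III = 0.15 × 0.000249729 = 3.74593e-05
Sum: 0.735791 + 0.246717 + 3.74593e-05 = 0.982545
Responsibility of Type II: 0.246717 / 0.982545 ≈ 0.251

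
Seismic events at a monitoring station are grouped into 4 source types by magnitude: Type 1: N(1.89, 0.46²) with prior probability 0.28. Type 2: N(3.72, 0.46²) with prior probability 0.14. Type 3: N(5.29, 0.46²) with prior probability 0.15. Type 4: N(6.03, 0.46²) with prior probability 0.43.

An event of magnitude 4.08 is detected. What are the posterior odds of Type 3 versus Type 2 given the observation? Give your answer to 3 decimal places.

0.046

Posterior odds = (π_i f_i(x)) / (π_j f_j(x)); the normalising sum cancels.
Normal densities:
  f_1 = 1.03829e-05
  f_2 = 0.638491
  f_3 = 0.027269
  f_4 = 0.000108634
0.00409036 / 0.0893887 ≈ 0.046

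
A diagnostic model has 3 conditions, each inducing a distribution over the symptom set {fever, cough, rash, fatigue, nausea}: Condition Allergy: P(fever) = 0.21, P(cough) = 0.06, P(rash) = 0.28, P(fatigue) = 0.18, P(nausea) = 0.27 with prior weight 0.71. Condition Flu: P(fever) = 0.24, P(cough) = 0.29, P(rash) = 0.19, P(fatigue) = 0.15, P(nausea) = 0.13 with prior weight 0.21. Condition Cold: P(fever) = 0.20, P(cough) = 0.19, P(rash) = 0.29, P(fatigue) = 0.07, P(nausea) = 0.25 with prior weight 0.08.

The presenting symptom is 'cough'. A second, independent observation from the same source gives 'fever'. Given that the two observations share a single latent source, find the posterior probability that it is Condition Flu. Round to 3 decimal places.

Apply Bayes' rule: the posterior for each component is proportional to its prior times its likelihood at x.
Since both observations come from the same component, the likelihood for component k is f_k(x₁)·f_k(x₂).
  f_Allergy = [P(cough | comp) = 0.06] × [0.21] = 0.0126
  f_Flu = [P(cough | comp) = 0.29] × [0.24] = 0.0696
  f_Cold = [P(cough | comp) = 0.19] × [0.2] = 0.038
Unnormalised posteriors:
  P(Z=Allergy)·f_Allergy = 0.71 × 0.0126 = 0.008946
  P(Z=Flu)·f_Flu = 0.21 × 0.0696 = 0.014616
  P(Z=Cold)·f_Cold = 0.08 × 0.038 = 0.00304
Normaliser: 0.008946 + 0.014616 + 0.00304 = 0.026602
P(Condition Flu | x₁,x₂) = 0.014616 / 0.026602 ≈ 0.549

0.549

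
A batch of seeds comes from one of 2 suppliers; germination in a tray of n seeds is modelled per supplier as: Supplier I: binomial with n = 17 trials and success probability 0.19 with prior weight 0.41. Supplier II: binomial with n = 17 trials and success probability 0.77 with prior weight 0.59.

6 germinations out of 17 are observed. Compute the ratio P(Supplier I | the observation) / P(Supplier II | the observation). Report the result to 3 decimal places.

162.121

Only the two components matter; the odds are (π_i f_i(x)) / (π_j f_j(x)).
Component likelihoods at x = 6 germinations out of 17:
  L_I = 0.0573373
  L_II = 0.000245771
Odds = (0.41/0.59) × (0.0573373/0.000245771) = 0.694915 × 233.295 ≈ 162.121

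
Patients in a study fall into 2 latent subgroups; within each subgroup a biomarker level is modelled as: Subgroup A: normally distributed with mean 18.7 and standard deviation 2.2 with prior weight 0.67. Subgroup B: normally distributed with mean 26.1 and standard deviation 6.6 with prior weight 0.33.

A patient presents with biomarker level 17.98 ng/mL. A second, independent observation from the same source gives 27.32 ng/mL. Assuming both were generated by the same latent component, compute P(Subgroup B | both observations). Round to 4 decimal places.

0.9829

Posterior ∝ prior × likelihood, so P(k | x) ∝ π_k f_k(x); normalise over all components.
Since both observations come from the same component, the likelihood for component k is f_k(x₁)·f_k(x₂).
  L_A = [0.171882] × [8.41028e-05] = 1.44557e-05
  L_B = [0.0283584] × [0.0594219] = 0.00168511
Multiply by the mixture weights:
  π_A·L_A = 0.67 × 1.44557e-05 = 9.68534e-06
  π_B·L_B = 0.33 × 0.00168511 = 0.000556087
Evidence: 9.68534e-06 + 0.000556087 = 0.000565772
Responsibility of Subgroup B: 0.000556087 / 0.000565772 ≈ 0.9829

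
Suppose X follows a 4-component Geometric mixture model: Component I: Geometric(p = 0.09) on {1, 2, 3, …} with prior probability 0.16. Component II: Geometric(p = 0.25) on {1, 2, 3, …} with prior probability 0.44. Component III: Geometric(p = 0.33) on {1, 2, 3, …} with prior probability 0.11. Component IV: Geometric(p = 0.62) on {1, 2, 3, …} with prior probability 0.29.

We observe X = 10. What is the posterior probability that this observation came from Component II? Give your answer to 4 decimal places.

By Bayes' theorem, P(k | x) = π_k f_k(x) / Σ_j π_j f_j(x).
Component likelihoods at x = 10:
  L_I = 0.09·(1−0.09)^9 = 0.09·0.42793 = 0.0385137
  L_II = 0.25·(1−0.25)^9 = 0.25·0.0750847 = 0.0187712
  L_III = 0.33·(1−0.33)^9 = 0.33·0.0272065 = 0.00897816
  L_IV = 0.62·(1−0.62)^9 = 0.62·0.000165216 = 0.000102434
Multiply by the mixture weights:
  π_I·L_I = 0.16 × 0.0385137 = 0.00616219
  π_II·L_II = 0.44 × 0.0187712 = 0.00825932
  π_III·L_III = 0.11 × 0.00897816 = 0.000987597
  π_IV·L_IV = 0.29 × 0.000102434 = 2.97059e-05
Normaliser: 0.00616219 + 0.00825932 + 0.000987597 + 2.97059e-05 = 0.0154388
P(Component II | data) = 0.00825932 / 0.0154388 ≈ 0.5350

0.5350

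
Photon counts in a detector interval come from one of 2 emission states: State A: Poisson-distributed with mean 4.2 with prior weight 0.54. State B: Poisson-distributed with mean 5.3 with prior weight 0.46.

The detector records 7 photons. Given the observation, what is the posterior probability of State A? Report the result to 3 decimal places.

0.409

Posterior ∝ prior × likelihood, so P(k | x) ∝ P(Z=k) f_k(x); normalise over all components.
Poisson probabilities:
  L_A = e^(−4.2)·4.2^7/7! = 0.0685927
  L_B = e^(−5.3)·5.3^7/7! = 0.116343
Prior × likelihood for each component:
  P(Z=A)·L_A = 0.54 × 0.0685927 = 0.03704
  P(Z=B)·L_B = 0.46 × 0.116343 = 0.0535177
Normaliser: 0.03704 + 0.0535177 = 0.0905578
P(State A | data) ≈ 0.409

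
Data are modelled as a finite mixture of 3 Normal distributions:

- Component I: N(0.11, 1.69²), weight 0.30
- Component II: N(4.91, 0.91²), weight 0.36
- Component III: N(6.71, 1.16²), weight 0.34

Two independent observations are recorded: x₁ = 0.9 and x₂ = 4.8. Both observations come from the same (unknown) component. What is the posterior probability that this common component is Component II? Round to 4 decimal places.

0.0129

Posterior ∝ prior × likelihood, so P(k | x) ∝ π_k f_k(x); normalise over all components.
Since both observations come from the same component, the likelihood for component k is f_k(x₁)·f_k(x₂).
  L_I = [0.211628] × [0.00501968] = 0.0010623
  L_II = [2.6625e-05] × [0.435207] = 1.15874e-05
  L_III = [1.22754e-06] × [0.0886619] = 1.08836e-07
Multiply by the mixture weights:
  π_I·L_I = 0.30 × 0.0010623 = 0.000318691
  π_II·L_II = 0.36 × 1.15874e-05 = 4.17146e-06
  π_III·L_III = 0.34 × 1.08836e-07 = 3.70042e-08
Normaliser: 0.000318691 + 4.17146e-06 + 3.70042e-08 = 0.0003229
P(Component II | x₁,x₂) = 4.17146e-06 / 0.0003229 ≈ 0.0129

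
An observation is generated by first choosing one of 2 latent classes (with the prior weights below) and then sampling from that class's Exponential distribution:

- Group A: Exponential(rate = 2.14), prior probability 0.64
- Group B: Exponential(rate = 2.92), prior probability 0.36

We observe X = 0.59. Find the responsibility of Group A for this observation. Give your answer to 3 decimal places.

By Bayes' theorem, P(k | x) = w_k f_k(x) / Σ_j w_j f_j(x).
Exponential densities:
  L_A = 0.605443
  L_B = 0.521411
Multiply by the mixture weights:
  w_A·L_A = 0.64 × 0.605443 = 0.387484
  w_B·L_B = 0.36 × 0.521411 = 0.187708
Denominator: 0.387484 + 0.187708 = 0.575192
Responsibility of Group A: 0.387484 / 0.575192 ≈ 0.674

0.674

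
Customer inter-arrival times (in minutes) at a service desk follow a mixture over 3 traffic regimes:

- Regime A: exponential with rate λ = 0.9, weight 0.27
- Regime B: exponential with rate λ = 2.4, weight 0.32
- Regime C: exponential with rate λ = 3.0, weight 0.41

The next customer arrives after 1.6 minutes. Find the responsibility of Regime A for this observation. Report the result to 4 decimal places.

0.6837

Apply Bayes' rule: the posterior for each component is proportional to its prior times its likelihood at x.
Evaluate each component's likelihood at the observed value:
  L_A = 0.9·e^(−0.9·1.6) = 0.9·e^(−1.4400) = 0.213235
  L_B = 2.4·e^(−2.4·1.6) = 2.4·e^(−3.8400) = 0.0515846
  L_C = 3.0·e^(−3.0·1.6) = 3.0·e^(−4.8000) = 0.0246892
Unnormalised posteriors:
  π_A·L_A = 0.27 × 0.213235 = 0.0575734
  π_B·L_B = 0.32 × 0.0515846 = 0.0165071
  π_C·L_C = 0.41 × 0.0246892 = 0.0101226
Sum: 0.0575734 + 0.0165071 + 0.0101226 = 0.0842031
P(Regime A | x) ≈ 0.6837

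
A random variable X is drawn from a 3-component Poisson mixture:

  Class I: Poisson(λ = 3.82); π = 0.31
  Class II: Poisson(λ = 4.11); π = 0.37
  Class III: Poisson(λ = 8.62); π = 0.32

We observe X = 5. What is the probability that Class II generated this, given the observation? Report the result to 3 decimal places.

Apply Bayes' rule: the posterior for each component is proportional to its prior times its likelihood at x.
Poisson probabilities:
  L_I = e^(−3.82)·3.82^5/5! = 0.148638
  L_II = e^(−4.11)·4.11^5/5! = 0.160353
  L_III = e^(−8.62)·8.62^5/5! = 0.0715709
Weight by the priors:
  π_I·L_I = 0.31 × 0.148638 = 0.0460779
  π_II·L_II = 0.37 × 0.160353 = 0.0593307
  π_III·L_III = 0.32 × 0.0715709 = 0.0229027
Denominator: 0.0460779 + 0.0593307 + 0.0229027 = 0.128311
P(Class II | x) ≈ 0.462

0.462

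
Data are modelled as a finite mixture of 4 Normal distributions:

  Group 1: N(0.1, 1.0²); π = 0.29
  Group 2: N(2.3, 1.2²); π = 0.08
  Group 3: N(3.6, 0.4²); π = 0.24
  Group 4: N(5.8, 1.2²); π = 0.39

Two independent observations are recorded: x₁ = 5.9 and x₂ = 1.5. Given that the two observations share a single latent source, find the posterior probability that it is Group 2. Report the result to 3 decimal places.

0.529

The responsibility of component k is P(Z=k) f_k(x) divided by Σ_j P(Z=j) f_j(x).
Since both observations come from the same component, the likelihood for component k is f_k(x₁)·f_k(x₂).
  L_1 = [1.97732e-08] × [0.149727] = 2.96059e-09
  L_2 = [0.00369321] × [0.266207] = 0.000983156
  L_3 = [6.59811e-08] × [1.03212e-06] = 6.81002e-14
  L_4 = [0.3313] × [0.000541375] = 0.000179357
Unnormalised posteriors:
  P(Z=1)·L_1 = 0.29 × 2.96059e-09 = 8.58571e-10
  P(Z=2)·L_2 = 0.08 × 0.000983156 = 7.86525e-05
  P(Z=3)·L_3 = 0.24 × 6.81002e-14 = 1.63441e-14
  P(Z=4)·L_4 = 0.39 × 0.000179357 = 6.99493e-05
Evidence: 8.58571e-10 + 7.86525e-05 + 1.63441e-14 + 6.99493e-05 = 0.000148603
P(Group 2 | data) ≈ 0.529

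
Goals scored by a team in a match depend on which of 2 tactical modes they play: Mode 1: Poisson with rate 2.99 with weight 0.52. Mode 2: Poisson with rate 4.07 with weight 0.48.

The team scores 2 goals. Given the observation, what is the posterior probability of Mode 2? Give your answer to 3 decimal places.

0.367

Posterior ∝ prior × likelihood, so P(k | x) ∝ π_k f_k(x); normalise over all components.
Poisson probabilities:
  f_1 = 0.224787
  f_2 = 0.141443
Unnormalised posteriors:
  π_1·f_1 = 0.52 × 0.224787 = 0.116889
  π_2·f_2 = 0.48 × 0.141443 = 0.0678925
Marginal: 0.116889 + 0.0678925 = 0.184782
Responsibility of Mode 2: 0.0678925 / 0.184782 ≈ 0.367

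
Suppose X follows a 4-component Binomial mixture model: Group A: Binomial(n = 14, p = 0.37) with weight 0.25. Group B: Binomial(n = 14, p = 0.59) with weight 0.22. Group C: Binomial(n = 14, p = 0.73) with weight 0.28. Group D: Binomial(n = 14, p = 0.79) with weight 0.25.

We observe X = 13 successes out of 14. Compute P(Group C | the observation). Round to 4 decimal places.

0.3318

P(component k | x) = P(Z=k)·f_k(x) / marginal(x), where marginal(x) = Σ_j P(Z=j)·f_j(x).
Component likelihoods at x = 13 successes out of 14:
  f_A = C(14,13)·0.37^13·0.63^1 = 14·2.43569e-06·0.63 = 2.14828e-05
  f_B = C(14,13)·0.59^13·0.41^1 = 14·0.00104973·0.41 = 0.00602543
  f_C = C(14,13)·0.73^13·0.27^1 = 14·0.0167185·0.27 = 0.0631959
  f_D = C(14,13)·0.79^13·0.21^1 = 14·0.0466823·0.21 = 0.137246
Prior × likelihood for each component:
  P(Z=A)·f_A = 0.25 × 2.14828e-05 = 5.3707e-06
  P(Z=B)·f_B = 0.22 × 0.00602543 = 0.00132559
  P(Z=C)·f_C = 0.28 × 0.0631959 = 0.0176949
  P(Z=D)·f_D = 0.25 × 0.137246 = 0.0343115
Sum: 5.3707e-06 + 0.00132559 + 0.0176949 + 0.0343115 = 0.0533373
Responsibility of Group C: 0.0176949 / 0.0533373 ≈ 0.3318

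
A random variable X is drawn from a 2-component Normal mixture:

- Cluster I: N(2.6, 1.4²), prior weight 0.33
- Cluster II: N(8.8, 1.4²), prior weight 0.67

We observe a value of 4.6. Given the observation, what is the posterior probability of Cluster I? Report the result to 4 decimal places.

0.9411

P(component k | x) = π_k·f_k(x) / marginal(x), where marginal(x) = Σ_j π_j·f_j(x).
Evaluate each component's likelihood at the observed value:
  p_I = 0.102713
  p_II = 0.00316561
Weight by the priors:
  π_I·p_I = 0.33 × 0.102713 = 0.0338952
  π_II·p_II = 0.67 × 0.00316561 = 0.00212096
Marginal: 0.0338952 + 0.00212096 = 0.0360162
So the posterior for Cluster I is 0.0338952 / 0.0360162 ≈ 0.9411.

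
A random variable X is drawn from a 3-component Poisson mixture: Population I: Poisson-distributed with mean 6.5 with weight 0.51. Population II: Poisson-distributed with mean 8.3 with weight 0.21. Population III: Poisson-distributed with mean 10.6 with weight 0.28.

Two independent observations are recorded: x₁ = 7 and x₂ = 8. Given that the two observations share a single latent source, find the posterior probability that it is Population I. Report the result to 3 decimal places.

By Bayes' theorem, P(k | x) = π_k f_k(x) / Σ_j π_j f_j(x).
Since both observations come from the same component, the likelihood for component k is f_k(x₁)·f_k(x₂).
  f_I = [0.146234] × [0.118815] = 0.0173748
  f_II = [0.133805] × [0.138823] = 0.0185751
  f_III = [0.0743343] × [0.0984929] = 0.0073214
Multiply by the mixture weights:
  π_I·f_I = 0.51 × 0.0173748 = 0.00886117
  π_II·f_II = 0.21 × 0.0185751 = 0.00390078
  π_III·f_III = 0.28 × 0.0073214 = 0.00204999
Denominator: 0.00886117 + 0.00390078 + 0.00204999 = 0.0148119
P(Population I | x) = 0.00886117 / 0.0148119 ≈ 0.598

0.598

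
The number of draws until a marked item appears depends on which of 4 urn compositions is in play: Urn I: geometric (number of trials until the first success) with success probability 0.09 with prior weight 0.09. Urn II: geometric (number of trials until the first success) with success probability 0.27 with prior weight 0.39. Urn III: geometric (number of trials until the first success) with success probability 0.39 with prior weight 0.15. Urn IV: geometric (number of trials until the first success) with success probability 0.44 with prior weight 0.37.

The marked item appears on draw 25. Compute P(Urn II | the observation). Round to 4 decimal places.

0.0615

P(component k | x) = π_k·f_k(x) / marginal(x), where marginal(x) = Σ_j π_j·f_j(x).
Evaluate each component's likelihood at the observed value:
  p_I = 0.09·(1−0.09)^24 = 0.09·0.10399 = 0.00935914
  p_II = 0.27·(1−0.27)^24 = 0.27·0.000524504 = 0.000141616
  p_III = 0.39·(1−0.39)^24 = 0.39·7.04557e-06 = 2.74777e-06
  p_IV = 0.44·(1−0.44)^24 = 0.44·9.04717e-07 = 3.98075e-07
Prior × likelihood for each component:
  π_I·p_I = 0.09 × 0.00935914 = 0.000842323
  π_II·p_II = 0.39 × 0.000141616 = 5.52303e-05
  π_III·p_III = 0.15 × 2.74777e-06 = 4.12166e-07
  π_IV·p_IV = 0.37 × 3.98075e-07 = 1.47288e-07
Evidence: 0.000842323 + 5.52303e-05 + 4.12166e-07 + 1.47288e-07 = 0.000898112
Responsibility of Urn II: 5.52303e-05 / 0.000898112 ≈ 0.0615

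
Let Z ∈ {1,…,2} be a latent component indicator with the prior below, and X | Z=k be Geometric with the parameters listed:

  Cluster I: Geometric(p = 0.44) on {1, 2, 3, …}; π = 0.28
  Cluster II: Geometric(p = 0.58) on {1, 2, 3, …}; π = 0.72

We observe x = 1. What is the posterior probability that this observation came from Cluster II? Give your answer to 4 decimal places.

By Bayes' theorem, P(k | x) = π_k f_k(x) / Σ_j π_j f_j(x).
Evaluate each component's likelihood at the observed value:
  p_I = 0.44
  p_II = 0.58
Multiply by the mixture weights:
  π_I·p_I = 0.28 × 0.44 = 0.1232
  π_II·p_II = 0.72 × 0.58 = 0.4176
Sum: 0.1232 + 0.4176 = 0.5408
Responsibility of Cluster II: 0.4176 / 0.5408 ≈ 0.7722

0.7722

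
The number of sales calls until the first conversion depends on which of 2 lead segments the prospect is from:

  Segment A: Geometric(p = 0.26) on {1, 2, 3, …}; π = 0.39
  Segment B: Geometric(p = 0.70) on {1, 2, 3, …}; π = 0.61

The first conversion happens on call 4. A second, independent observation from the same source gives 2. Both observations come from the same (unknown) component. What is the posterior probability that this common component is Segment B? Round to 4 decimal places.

0.2344

The responsibility of component k is π_k f_k(x) divided by Σ_j π_j f_j(x).
Since both observations come from the same component, the likelihood for component k is f_k(x₁)·f_k(x₂).
  L_A = [0.105358] × [0.1924] = 0.0202709
  L_B = [0.0189] × [0.21] = 0.003969
Unnormalised posteriors:
  π_A·L_A = 0.39 × 0.0202709 = 0.00790566
  π_B·L_B = 0.61 × 0.003969 = 0.00242109
Denominator: 0.00790566 + 0.00242109 = 0.0103268
P(Segment B | x) = 0.00242109 / 0.0103268 ≈ 0.2344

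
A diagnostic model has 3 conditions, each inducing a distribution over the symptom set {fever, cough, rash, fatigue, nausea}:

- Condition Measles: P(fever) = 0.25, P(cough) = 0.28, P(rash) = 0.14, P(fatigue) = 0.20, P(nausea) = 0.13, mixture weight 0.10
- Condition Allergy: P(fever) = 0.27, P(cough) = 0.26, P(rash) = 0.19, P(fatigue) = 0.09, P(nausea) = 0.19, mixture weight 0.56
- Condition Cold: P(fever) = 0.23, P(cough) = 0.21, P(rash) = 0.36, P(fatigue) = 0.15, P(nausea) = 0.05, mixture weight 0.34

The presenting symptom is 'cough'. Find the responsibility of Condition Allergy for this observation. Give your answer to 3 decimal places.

0.594

Posterior ∝ prior × likelihood, so P(k | x) ∝ π_k f_k(x); normalise over all components.
Evaluate each component's likelihood at the observed value:
  L_Measles = P(cough | comp) = 0.28
  L_Allergy = P(cough | comp) = 0.26
  L_Cold = P(cough | comp) = 0.21
Multiply by the mixture weights:
  π_Measles·L_Measles = 0.10 × 0.28 = 0.028
  π_Allergy·L_Allergy = 0.56 × 0.26 = 0.1456
  π_Cold·L_Cold = 0.34 × 0.21 = 0.0714
Denominator: 0.028 + 0.1456 + 0.0714 = 0.245
P(Condition Allergy | data) = 0.1456 / 0.245 ≈ 0.594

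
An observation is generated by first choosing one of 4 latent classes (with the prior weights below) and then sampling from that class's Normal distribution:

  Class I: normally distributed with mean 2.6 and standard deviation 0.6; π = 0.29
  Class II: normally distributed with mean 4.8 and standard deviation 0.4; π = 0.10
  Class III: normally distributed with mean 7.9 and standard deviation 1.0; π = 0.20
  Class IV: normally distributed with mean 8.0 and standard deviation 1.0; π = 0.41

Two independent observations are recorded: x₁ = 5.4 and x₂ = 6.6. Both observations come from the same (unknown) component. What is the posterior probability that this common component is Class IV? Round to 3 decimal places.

Apply Bayes' rule: the posterior for each component is proportional to its prior times its likelihood at x.
Since both observations come from the same component, the likelihood for component k is f_k(x₁)·f_k(x₂).
  p_I = [1.24101e-05] × [1.48515e-10] = 1.84308e-15
  p_II = [0.323794] × [3.99594e-05] = 1.29386e-05
  p_III = [0.0175283] × [0.171369] = 0.0030038
  p_IV = [0.013583] × [0.149727] = 0.00203374
Multiply by the mixture weights:
  w_I·p_I = 0.29 × 1.84308e-15 = 5.34494e-16
  w_II·p_II = 0.10 × 1.29386e-05 = 1.29386e-06
  w_III·p_III = 0.20 × 0.0030038 = 0.00060076
  w_IV·p_IV = 0.41 × 0.00203374 = 0.000833835
Marginal: 5.34494e-16 + 1.29386e-06 + 0.00060076 + 0.000833835 = 0.00143589
Responsibility of Class IV: 0.000833835 / 0.00143589 ≈ 0.581

0.581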